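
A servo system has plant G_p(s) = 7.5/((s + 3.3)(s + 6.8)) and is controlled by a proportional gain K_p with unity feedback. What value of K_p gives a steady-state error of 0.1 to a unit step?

K_p = 26.9

Steady-state error for a unit step on this type-0 loop is 1/(1 + K_p·G_p(0)).
G_p(0) = 0.3342. Require 1/(1 + K_p·0.3342) = 0.1, so 1 + 0.3342·K_p = 10.
K_p = (10 − 1)/0.3342 = 26.9.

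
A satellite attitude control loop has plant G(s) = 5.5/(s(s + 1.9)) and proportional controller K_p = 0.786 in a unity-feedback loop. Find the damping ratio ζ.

ζ = 0.457

The closed-loop denominator is s(s+1.9) + 0.786·5.5 = s² + 1.9s + 4.323.
So ω_n² = 4.323 ⇒ ω_n = 2.079 rad/s, and ζ = 1.9/(2ω_n) = 0.457.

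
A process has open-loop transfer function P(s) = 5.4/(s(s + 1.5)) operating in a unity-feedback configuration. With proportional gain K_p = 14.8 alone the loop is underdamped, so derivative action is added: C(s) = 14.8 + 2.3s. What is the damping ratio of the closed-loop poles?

ζ = 0.779

Forward path: (14.8 + 2.3s)·5.4/(s(s+1.5)). The closed-loop characteristic equation is s² + (1.5 + 5.4·2.3)s + 5.4·14.8 = 0.
That is s² + 13.92s + 79.92 = 0, so ω_n = 8.94 rad/s and ζ = 13.92/(2·8.94) = 0.7785.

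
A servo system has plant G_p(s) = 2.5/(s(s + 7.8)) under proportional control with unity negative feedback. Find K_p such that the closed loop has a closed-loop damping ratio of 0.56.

K_p = 19.4

Closed-loop characteristic equation: s² + 7.8s + K_p·2.5 = 0.
So ω_n = √(2.5K_p) and 2ζω_n = 7.8, giving ζ = 7.8/(2√(2.5K_p)).
Setting ζ = 0.56: √(2.5K_p) = 7.8/(2·0.56) = 6.964, so K_p = 48.5/2.5 = 19.4.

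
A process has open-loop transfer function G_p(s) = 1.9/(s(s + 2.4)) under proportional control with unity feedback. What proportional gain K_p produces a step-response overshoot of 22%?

From %OS = 100·exp(−πζ/√(1−ζ²)) = 22%, ζ = −ln(0.22)/√(π²+ln²(0.22)) = 0.4342.
Characteristic equation s² + 2.4s + 1.9K_p = 0 gives ζ = 2.4/(2√(1.9K_p)).
Setting ζ = 0.4342: √(1.9K_p) = 2.4/(2·0.4342) = 2.764, so K_p = 7.639/1.9 = 4.02.

K_p = 4.02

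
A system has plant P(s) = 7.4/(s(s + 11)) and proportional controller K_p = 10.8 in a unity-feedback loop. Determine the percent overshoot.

From 1 + K_pP(s) = 0: s² + 11s + 79.92 = 0 ⇒ ω_n = 8.94, ζ = 0.6152.
%OS = 100·exp(−πζ/√(1−ζ²)) = 100·exp(−π·0.6152/√0.6215) = 8.61%.

8.61%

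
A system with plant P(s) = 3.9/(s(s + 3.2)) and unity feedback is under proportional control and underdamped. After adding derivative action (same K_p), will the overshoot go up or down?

The derivative term adds K·K_d to the s-coefficient of the characteristic equation, raising 2ζω_n while ω_n is unchanged; ζ increases, so overshoot decreases.

decrease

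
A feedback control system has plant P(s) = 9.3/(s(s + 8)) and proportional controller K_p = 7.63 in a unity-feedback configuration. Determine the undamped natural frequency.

ω_n = 8.42 rad/s

The closed-loop denominator is s(s+8) + 7.63·9.3 = s² + 8s + 70.96.
So ω_n² = 70.96 ⇒ ω_n = 8.424 rad/s, and ζ = 8/(2ω_n) = 0.475.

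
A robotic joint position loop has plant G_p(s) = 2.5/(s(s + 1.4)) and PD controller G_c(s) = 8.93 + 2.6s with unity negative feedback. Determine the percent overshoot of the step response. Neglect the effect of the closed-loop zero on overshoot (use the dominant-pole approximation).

Forward path: (8.93 + 2.6s)·2.5/(s(s+1.4)). The closed-loop characteristic equation is s² + (1.4 + 2.5·2.6)s + 2.5·8.93 = 0.
That is s² + 7.9s + 22.32 = 0, so ω_n = 4.725 rad/s and ζ = 7.9/(2·4.725) = 0.836.
%OS = 100·exp(−πζ/√(1−ζ²)) = 0.834%.

0.834%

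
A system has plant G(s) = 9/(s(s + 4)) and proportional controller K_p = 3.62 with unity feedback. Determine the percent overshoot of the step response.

30.9%

From 1 + K_pG(s) = 0: s² + 4s + 32.58 = 0 ⇒ ω_n = 5.708, ζ = 0.3504.
%OS = 100·exp(−πζ/√(1−ζ²)) = 100·exp(−π·0.3504/√0.8772) = 30.9%.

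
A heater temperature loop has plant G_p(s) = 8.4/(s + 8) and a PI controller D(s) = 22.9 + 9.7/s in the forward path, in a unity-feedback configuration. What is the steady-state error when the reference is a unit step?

The open loop D(s)G_p(s) has a pole at the origin (type 1), so the static position error constant is infinite and e_ss = 1/(1+∞) = 0.

0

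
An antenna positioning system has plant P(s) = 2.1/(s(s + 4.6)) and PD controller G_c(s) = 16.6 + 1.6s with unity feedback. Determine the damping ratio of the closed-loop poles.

ζ = 0.674

Forward path: (16.6 + 1.6s)·2.1/(s(s+4.6)). The closed-loop characteristic equation is s² + (4.6 + 2.1·1.6)s + 2.1·16.6 = 0.
That is s² + 7.96s + 34.86 = 0, so ω_n = 5.904 rad/s and ζ = 7.96/(2·5.904) = 0.6741.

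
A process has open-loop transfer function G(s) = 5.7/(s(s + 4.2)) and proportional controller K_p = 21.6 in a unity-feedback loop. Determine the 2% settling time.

T_s ≈ 1.9 s

From 1 + K_pG(s) = 0: s² + 4.2s + 123.1 = 0 ⇒ ω_n = 11.1, ζ = 0.1893.
2% settling time T_s ≈ 4/(ζω_n) = 4/2.1 = 1.9 s.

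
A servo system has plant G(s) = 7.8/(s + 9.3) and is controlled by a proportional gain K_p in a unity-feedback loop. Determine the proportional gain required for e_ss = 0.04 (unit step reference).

The loop is type 0, so e_ss(step) = 1/(1 + K_pos) with K_pos = K_p·G(0).
G(0) = 0.8387. Require 1/(1 + K_p·0.8387) = 0.04, so 1 + 0.8387·K_p = 25.
K_p = (25 − 1)/0.8387 = 28.6.

K_p = 28.6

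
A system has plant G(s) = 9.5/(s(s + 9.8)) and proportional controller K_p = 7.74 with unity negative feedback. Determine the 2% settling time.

Closed-loop characteristic equation: s² + 9.8s + 73.53 = 0, so ω_n = 8.575 rad/s and ζ = 9.8/(2·8.575) = 0.5714.
2% settling time T_s ≈ 4/(ζω_n) = 4/4.9 = 0.816 s.

T_s ≈ 0.816 s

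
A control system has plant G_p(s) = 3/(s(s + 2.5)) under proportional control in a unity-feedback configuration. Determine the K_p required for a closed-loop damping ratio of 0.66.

K_p = 1.2

Closed-loop characteristic equation: s² + 2.5s + K_p·3 = 0.
So ω_n = √(3K_p) and 2ζω_n = 2.5, giving ζ = 2.5/(2√(3K_p)).
Setting ζ = 0.66: √(3K_p) = 2.5/(2·0.66) = 1.894, so K_p = 3.587/3 = 1.2.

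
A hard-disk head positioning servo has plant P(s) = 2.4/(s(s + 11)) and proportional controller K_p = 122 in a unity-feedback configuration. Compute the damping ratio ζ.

With unity feedback the closed-loop characteristic equation is s² + 11s + 122·2.4 = s² + 11s + 292.8 = 0.
So ω_n² = 292.8 ⇒ ω_n = 17.11 rad/s, and ζ = 11/(2ω_n) = 0.321.

ζ = 0.321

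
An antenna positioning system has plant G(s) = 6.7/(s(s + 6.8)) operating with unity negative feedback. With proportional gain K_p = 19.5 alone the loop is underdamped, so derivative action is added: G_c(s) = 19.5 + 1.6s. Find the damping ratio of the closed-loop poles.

Forward path: (19.5 + 1.6s)·6.7/(s(s+6.8)). The closed-loop characteristic equation is s² + (6.8 + 6.7·1.6)s + 6.7·19.5 = 0.
That is s² + 17.52s + 130.7 = 0, so ω_n = 11.43 rad/s and ζ = 17.52/(2·11.43) = 0.7664.

ζ = 0.766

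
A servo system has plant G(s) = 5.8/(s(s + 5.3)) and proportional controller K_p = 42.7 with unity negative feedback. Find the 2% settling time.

The closed-loop denominator s² + 5.3s + 247.7 gives ω_n = √247.7 = 15.74 and ζ = 5.3/(2ω_n) = 0.1684.
2% settling time T_s ≈ 4/(ζω_n) = 4/2.65 = 1.51 s.

T_s ≈ 1.51 s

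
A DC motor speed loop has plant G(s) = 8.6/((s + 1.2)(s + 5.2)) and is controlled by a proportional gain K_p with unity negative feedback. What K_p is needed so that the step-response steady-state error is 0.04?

The loop is type 0, so e_ss(step) = 1/(1 + K_pos) with K_pos = K_p·G(0).
G(0) = 1.378. Require 1/(1 + K_p·1.378) = 0.04, so 1 + 1.378·K_p = 25.
K_p = (25 − 1)/1.378 = 17.4.

K_p = 17.4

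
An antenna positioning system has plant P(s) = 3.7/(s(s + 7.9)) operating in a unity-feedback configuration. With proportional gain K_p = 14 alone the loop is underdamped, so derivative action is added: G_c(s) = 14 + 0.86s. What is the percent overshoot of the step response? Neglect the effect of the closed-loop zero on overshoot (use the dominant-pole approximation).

Forward path: (14 + 0.86s)·3.7/(s(s+7.9)). The closed-loop characteristic equation is s² + (7.9 + 3.7·0.86)s + 3.7·14 = 0.
That is s² + 11.08s + 51.8 = 0, so ω_n = 7.197 rad/s and ζ = 11.08/(2·7.197) = 0.7699.
%OS = 100·exp(−πζ/√(1−ζ²)) = 2.26%.

2.26%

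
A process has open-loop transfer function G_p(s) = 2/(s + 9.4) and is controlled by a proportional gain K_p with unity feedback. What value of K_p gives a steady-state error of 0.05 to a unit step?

K_p = 89.3

For a type-0 loop with proportional control, e_ss = 1/(1 + K_p·G_p(0)).
G_p(0) = 0.2128. Require 1/(1 + K_p·0.2128) = 0.05, so 1 + 0.2128·K_p = 20.
K_p = (20 − 1)/0.2128 = 89.3.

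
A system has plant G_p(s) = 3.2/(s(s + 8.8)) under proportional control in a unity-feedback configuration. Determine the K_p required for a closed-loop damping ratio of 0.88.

Closed-loop characteristic equation: s² + 8.8s + K_p·3.2 = 0.
So ω_n = √(3.2K_p) and 2ζω_n = 8.8, giving ζ = 8.8/(2√(3.2K_p)).
Setting ζ = 0.88: √(3.2K_p) = 8.8/(2·0.88) = 5, so K_p = 25/3.2 = 7.81.

K_p = 7.81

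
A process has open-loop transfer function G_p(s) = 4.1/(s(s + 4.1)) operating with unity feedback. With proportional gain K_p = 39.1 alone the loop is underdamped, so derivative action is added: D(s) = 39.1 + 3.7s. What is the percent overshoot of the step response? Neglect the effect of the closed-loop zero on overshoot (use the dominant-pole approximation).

Forward path: (39.1 + 3.7s)·4.1/(s(s+4.1)). The closed-loop characteristic equation is s² + (4.1 + 4.1·3.7)s + 4.1·39.1 = 0.
That is s² + 19.27s + 160.3 = 0, so ω_n = 12.66 rad/s and ζ = 19.27/(2·12.66) = 0.761.
%OS = 100·exp(−πζ/√(1−ζ²)) = 2.51%.

2.51%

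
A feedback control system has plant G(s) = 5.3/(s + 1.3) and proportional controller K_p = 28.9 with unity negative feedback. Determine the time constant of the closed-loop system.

Closed-loop transfer function: T(s) = K_p·G(s)/(1 + K_p·G(s)) = 153.2/(s + 1.3 + 153.2) = 153.2/(s + 154.5).
Time constant τ = 1/154.5 = 0.00647 s.

τ = 0.00647 s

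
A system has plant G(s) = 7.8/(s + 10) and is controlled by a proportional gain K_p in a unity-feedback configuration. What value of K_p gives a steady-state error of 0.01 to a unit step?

K_p = 127

The loop is type 0, so e_ss(step) = 1/(1 + K_pos) with K_pos = K_p·G(0).
G(0) = 0.78. Require 1/(1 + K_p·0.78) = 0.01, so 1 + 0.78·K_p = 100.
K_p = (100 − 1)/0.78 = 127.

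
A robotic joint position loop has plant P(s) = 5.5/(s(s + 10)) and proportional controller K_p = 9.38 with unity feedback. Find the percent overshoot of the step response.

4.75%

Closed-loop characteristic equation: s² + 10s + 51.59 = 0, so ω_n = 7.183 rad/s and ζ = 10/(2·7.183) = 0.6961.
%OS = 100·exp(−πζ/√(1−ζ²)) = 100·exp(−π·0.6961/√0.5154) = 4.75%.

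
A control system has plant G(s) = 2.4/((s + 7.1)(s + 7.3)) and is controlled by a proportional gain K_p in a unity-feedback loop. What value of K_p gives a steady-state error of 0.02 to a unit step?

K_p = 1060

For a type-0 loop with proportional control, e_ss = 1/(1 + K_p·G(0)).
G(0) = 0.04631. Require 1/(1 + K_p·0.04631) = 0.02, so 1 + 0.04631·K_p = 50.
K_p = (50 − 1)/0.04631 = 1060.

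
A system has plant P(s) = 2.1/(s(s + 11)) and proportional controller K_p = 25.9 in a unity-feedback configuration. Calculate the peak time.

T_p = 0.639 s

Closed-loop characteristic equation: s² + 11s + 54.39 = 0, so ω_n = 7.375 rad/s and ζ = 11/(2·7.375) = 0.7458.
Damped frequency ω_d = ω_n√(1−ζ²) = 4.913 rad/s, so peak time T_p = π/ω_d = 0.639 s.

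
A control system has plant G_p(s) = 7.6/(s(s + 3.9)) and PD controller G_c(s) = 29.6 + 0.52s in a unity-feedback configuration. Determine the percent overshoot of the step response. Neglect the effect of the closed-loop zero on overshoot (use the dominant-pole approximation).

42.7%

Forward path: (29.6 + 0.52s)·7.6/(s(s+3.9)). The closed-loop characteristic equation is s² + (3.9 + 7.6·0.52)s + 7.6·29.6 = 0.
That is s² + 7.852s + 225 = 0, so ω_n = 15 rad/s and ζ = 7.852/(2·15) = 0.2618.
%OS = 100·exp(−πζ/√(1−ζ²)) = 42.7%.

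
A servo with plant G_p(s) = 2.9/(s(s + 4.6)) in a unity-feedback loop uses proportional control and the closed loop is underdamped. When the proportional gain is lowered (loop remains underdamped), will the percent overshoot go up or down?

ζ = 4.6/(2√(2.9K_p)) rises as K_p falls; higher damping means less overshoot.

decrease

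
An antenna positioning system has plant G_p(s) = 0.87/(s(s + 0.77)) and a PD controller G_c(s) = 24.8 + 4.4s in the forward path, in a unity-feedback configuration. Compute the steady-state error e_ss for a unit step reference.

0

The open loop G_c(s)G_p(s) has a pole at the origin (type 1), so the static position error constant is infinite and e_ss = 1/(1+∞) = 0.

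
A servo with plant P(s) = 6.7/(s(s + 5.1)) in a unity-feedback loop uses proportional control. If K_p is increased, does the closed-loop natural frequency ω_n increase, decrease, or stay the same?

ω_n = √(6.7·K_p), which grows with K_p.

increase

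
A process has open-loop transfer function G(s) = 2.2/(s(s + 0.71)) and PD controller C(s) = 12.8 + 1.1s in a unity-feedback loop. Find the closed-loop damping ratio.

ζ = 0.295

Forward path: (12.8 + 1.1s)·2.2/(s(s+0.71)). The closed-loop characteristic equation is s² + (0.71 + 2.2·1.1)s + 2.2·12.8 = 0.
That is s² + 3.13s + 28.16 = 0, so ω_n = 5.307 rad/s and ζ = 3.13/(2·5.307) = 0.2949.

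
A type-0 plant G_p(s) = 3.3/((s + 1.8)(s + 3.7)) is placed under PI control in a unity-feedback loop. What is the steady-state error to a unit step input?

0

The PI controller's integrator makes the forward path type 1, so e_ss to a step is zero.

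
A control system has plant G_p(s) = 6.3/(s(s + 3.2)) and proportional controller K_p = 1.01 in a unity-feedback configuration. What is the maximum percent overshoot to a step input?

7.6%

The closed-loop denominator s² + 3.2s + 6.363 gives ω_n = √6.363 = 2.522 and ζ = 3.2/(2ω_n) = 0.6343.
%OS = 100·exp(−πζ/√(1−ζ²)) = 100·exp(−π·0.6343/√0.5977) = 7.6%.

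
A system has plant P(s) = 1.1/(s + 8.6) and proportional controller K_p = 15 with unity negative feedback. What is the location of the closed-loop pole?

Closed-loop transfer function: T(s) = K_p·P(s)/(1 + K_p·P(s)) = 16.5/(s + 8.6 + 16.5) = 16.5/(s + 25.1).
The closed-loop pole is at s = −25.1.

s = -25.1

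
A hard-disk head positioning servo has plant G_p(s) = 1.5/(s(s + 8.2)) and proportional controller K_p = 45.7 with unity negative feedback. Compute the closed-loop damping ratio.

ζ = 0.495

With unity feedback the closed-loop characteristic equation is s² + 8.2s + 45.7·1.5 = s² + 8.2s + 68.55 = 0.
Matching s² + 2ζω_n s + ω_n²: ω_n = √68.55 = 8.279 rad/s and 2ζω_n = 8.2, so ζ = 8.2/(2·8.279) = 0.495.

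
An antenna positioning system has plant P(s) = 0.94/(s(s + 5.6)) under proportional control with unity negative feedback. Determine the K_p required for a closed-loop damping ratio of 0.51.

K_p = 32.1

Closed-loop characteristic equation: s² + 5.6s + K_p·0.94 = 0.
So ω_n = √(0.94K_p) and 2ζω_n = 5.6, giving ζ = 5.6/(2√(0.94K_p)).
Setting ζ = 0.51: √(0.94K_p) = 5.6/(2·0.51) = 5.49, so K_p = 30.14/0.94 = 32.1.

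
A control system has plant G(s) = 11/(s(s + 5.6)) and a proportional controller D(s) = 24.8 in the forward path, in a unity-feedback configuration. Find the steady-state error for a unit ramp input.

0.0205

The loop has one pole at the origin (type 1). Velocity error constant K_v = lim_{s→0} s·D(s)G(s) = 24.8·11/5.6 = 48.71.
Steady-state error to a unit ramp: e_ss = 1/K_v = 0.0205.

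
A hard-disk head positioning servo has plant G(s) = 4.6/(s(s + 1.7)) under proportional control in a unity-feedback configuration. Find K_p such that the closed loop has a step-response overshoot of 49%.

From %OS = 100·exp(−πζ/√(1−ζ²)) = 49%, ζ = −ln(0.49)/√(π²+ln²(0.49)) = 0.2214.
Characteristic equation s² + 1.7s + 4.6K_p = 0 gives ζ = 1.7/(2√(4.6K_p)).
Setting ζ = 0.2214: √(4.6K_p) = 1.7/(2·0.2214) = 3.839, so K_p = 14.74/4.6 = 3.2.

K_p = 3.2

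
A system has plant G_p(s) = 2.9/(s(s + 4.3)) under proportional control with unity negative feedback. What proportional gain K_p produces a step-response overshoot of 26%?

From %OS = 100·exp(−πζ/√(1−ζ²)) = 26%, ζ = −ln(0.26)/√(π²+ln²(0.26)) = 0.3941.
Characteristic equation s² + 4.3s + 2.9K_p = 0 gives ζ = 4.3/(2√(2.9K_p)).
Setting ζ = 0.3941: √(2.9K_p) = 4.3/(2·0.3941) = 5.456, so K_p = 29.76/2.9 = 10.3.

K_p = 10.3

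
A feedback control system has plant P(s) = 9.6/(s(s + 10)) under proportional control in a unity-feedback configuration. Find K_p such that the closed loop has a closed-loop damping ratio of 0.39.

Closed-loop characteristic equation: s² + 10s + K_p·9.6 = 0.
So ω_n = √(9.6K_p) and 2ζω_n = 10, giving ζ = 10/(2√(9.6K_p)).
Setting ζ = 0.39: √(9.6K_p) = 10/(2·0.39) = 12.82, so K_p = 164.4/9.6 = 17.1.

K_p = 17.1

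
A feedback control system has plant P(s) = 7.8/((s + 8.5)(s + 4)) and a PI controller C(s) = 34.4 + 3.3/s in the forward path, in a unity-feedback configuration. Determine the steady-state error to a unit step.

0

The open loop C(s)P(s) has a pole at the origin (type 1), so the static position error constant is infinite and e_ss = 1/(1+∞) = 0.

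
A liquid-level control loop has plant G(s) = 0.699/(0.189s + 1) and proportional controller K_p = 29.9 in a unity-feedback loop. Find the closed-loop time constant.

τ = 0.00863 s

Closed loop: T(s) = K_p·G/(1+K_p·G) = 20.9/(0.189s + 1 + 20.9), with pole at s = −(1 + 20.9)/0.189 = −115.9.
Closed-loop time constant τ = 1/115.9 = 0.00863 s.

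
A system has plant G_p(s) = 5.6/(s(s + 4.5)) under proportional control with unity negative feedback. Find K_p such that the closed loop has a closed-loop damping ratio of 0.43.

Closed-loop characteristic equation: s² + 4.5s + K_p·5.6 = 0.
So ω_n = √(5.6K_p) and 2ζω_n = 4.5, giving ζ = 4.5/(2√(5.6K_p)).
Setting ζ = 0.43: √(5.6K_p) = 4.5/(2·0.43) = 5.233, so K_p = 27.38/5.6 = 4.89.

K_p = 4.89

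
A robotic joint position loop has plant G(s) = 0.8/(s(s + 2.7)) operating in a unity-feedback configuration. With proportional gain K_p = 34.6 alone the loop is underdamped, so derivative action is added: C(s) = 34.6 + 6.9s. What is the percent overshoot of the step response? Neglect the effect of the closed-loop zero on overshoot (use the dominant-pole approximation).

1.96%

Forward path: (34.6 + 6.9s)·0.8/(s(s+2.7)). The closed-loop characteristic equation is s² + (2.7 + 0.8·6.9)s + 0.8·34.6 = 0.
That is s² + 8.22s + 27.68 = 0, so ω_n = 5.261 rad/s and ζ = 8.22/(2·5.261) = 0.7812.
%OS = 100·exp(−πζ/√(1−ζ²)) = 1.96%.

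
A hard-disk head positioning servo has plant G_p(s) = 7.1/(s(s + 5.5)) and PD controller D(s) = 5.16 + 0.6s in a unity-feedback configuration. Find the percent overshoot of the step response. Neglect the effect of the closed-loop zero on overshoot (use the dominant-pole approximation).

1.38%

Forward path: (5.16 + 0.6s)·7.1/(s(s+5.5)). The closed-loop characteristic equation is s² + (5.5 + 7.1·0.6)s + 7.1·5.16 = 0.
That is s² + 9.76s + 36.64 = 0, so ω_n = 6.053 rad/s and ζ = 9.76/(2·6.053) = 0.8062.
%OS = 100·exp(−πζ/√(1−ζ²)) = 1.38%.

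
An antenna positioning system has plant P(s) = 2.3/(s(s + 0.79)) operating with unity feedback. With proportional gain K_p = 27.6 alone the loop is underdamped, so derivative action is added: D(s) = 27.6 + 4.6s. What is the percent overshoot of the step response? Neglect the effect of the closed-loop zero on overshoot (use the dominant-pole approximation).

Forward path: (27.6 + 4.6s)·2.3/(s(s+0.79)). The closed-loop characteristic equation is s² + (0.79 + 2.3·4.6)s + 2.3·27.6 = 0.
That is s² + 11.37s + 63.48 = 0, so ω_n = 7.967 rad/s and ζ = 11.37/(2·7.967) = 0.7135.
%OS = 100·exp(−πζ/√(1−ζ²)) = 4.08%.

4.08%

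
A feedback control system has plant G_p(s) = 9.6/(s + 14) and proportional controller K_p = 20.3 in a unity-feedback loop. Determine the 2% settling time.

T_s ≈ 0.0191 s

Closed-loop transfer function: T(s) = K_p·G_p(s)/(1 + K_p·G_p(s)) = 194.9/(s + 14 + 194.9) = 194.9/(s + 208.9).
Time constant τ = 1/208.9 = 0.004787 s, so the 2% settling time is about 4τ = 0.0191 s.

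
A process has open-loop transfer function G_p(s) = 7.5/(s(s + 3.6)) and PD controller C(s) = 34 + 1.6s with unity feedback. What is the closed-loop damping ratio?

ζ = 0.488

Forward path: (34 + 1.6s)·7.5/(s(s+3.6)). The closed-loop characteristic equation is s² + (3.6 + 7.5·1.6)s + 7.5·34 = 0.
That is s² + 15.6s + 255 = 0, so ω_n = 15.97 rad/s and ζ = 15.6/(2·15.97) = 0.4885.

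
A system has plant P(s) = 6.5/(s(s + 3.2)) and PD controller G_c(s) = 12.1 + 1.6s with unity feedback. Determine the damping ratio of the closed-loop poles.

ζ = 0.767

Forward path: (12.1 + 1.6s)·6.5/(s(s+3.2)). The closed-loop characteristic equation is s² + (3.2 + 6.5·1.6)s + 6.5·12.1 = 0.
That is s² + 13.6s + 78.65 = 0, so ω_n = 8.868 rad/s and ζ = 13.6/(2·8.868) = 0.7668.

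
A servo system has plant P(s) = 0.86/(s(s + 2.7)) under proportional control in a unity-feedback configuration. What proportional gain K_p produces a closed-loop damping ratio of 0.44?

Closed-loop characteristic equation: s² + 2.7s + K_p·0.86 = 0.
So ω_n = √(0.86K_p) and 2ζω_n = 2.7, giving ζ = 2.7/(2√(0.86K_p)).
Setting ζ = 0.44: √(0.86K_p) = 2.7/(2·0.44) = 3.068, so K_p = 9.414/0.86 = 10.9.

K_p = 10.9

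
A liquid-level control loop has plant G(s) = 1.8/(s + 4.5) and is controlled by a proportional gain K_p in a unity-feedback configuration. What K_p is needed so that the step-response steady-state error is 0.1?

For a type-0 loop with proportional control, e_ss = 1/(1 + K_p·G(0)).
G(0) = 0.4. Require 1/(1 + K_p·0.4) = 0.1, so 1 + 0.4·K_p = 10.
K_p = (10 − 1)/0.4 = 22.5.

K_p = 22.5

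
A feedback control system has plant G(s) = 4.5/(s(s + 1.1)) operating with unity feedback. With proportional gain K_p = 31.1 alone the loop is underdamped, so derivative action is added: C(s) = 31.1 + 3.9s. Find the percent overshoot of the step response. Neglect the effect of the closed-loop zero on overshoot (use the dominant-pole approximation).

Forward path: (31.1 + 3.9s)·4.5/(s(s+1.1)). The closed-loop characteristic equation is s² + (1.1 + 4.5·3.9)s + 4.5·31.1 = 0.
That is s² + 18.65s + 140 = 0, so ω_n = 11.83 rad/s and ζ = 18.65/(2·11.83) = 0.7882.
%OS = 100·exp(−πζ/√(1−ζ²)) = 1.79%.

1.79%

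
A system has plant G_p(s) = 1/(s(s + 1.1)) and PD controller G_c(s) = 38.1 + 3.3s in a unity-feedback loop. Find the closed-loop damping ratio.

ζ = 0.356

Forward path: (38.1 + 3.3s)·1/(s(s+1.1)). The closed-loop characteristic equation is s² + (1.1 + 1·3.3)s + 1·38.1 = 0.
That is s² + 4.4s + 38.1 = 0, so ω_n = 6.173 rad/s and ζ = 4.4/(2·6.173) = 0.3564.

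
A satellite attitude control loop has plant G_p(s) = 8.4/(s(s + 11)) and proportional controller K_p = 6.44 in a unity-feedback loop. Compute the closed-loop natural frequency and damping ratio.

ω_n = 7.35 rad/s, ζ = 0.748

With unity feedback the closed-loop characteristic equation is s² + 11s + 6.44·8.4 = s² + 11s + 54.1 = 0.
Matching s² + 2ζω_n s + ω_n²: ω_n = √54.1 = 7.355 rad/s and 2ζω_n = 11, so ζ = 11/(2·7.355) = 0.748.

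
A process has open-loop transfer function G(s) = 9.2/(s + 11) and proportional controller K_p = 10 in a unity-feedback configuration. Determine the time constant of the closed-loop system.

Closed-loop transfer function: T(s) = K_p·G(s)/(1 + K_p·G(s)) = 92/(s + 11 + 92) = 92/(s + 103).
Time constant τ = 1/103 = 0.00971 s.

τ = 0.00971 s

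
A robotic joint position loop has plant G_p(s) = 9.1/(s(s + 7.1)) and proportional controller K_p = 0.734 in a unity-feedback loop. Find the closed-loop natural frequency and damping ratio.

ω_n = 2.58 rad/s, ζ = 1.37

With unity feedback the closed-loop characteristic equation is s² + 7.1s + 0.734·9.1 = s² + 7.1s + 6.679 = 0.
So ω_n² = 6.679 ⇒ ω_n = 2.584 rad/s, and ζ = 7.1/(2ω_n) = 1.37.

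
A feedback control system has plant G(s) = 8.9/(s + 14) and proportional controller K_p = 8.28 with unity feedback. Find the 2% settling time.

T_s ≈ 0.0456 s

Closed-loop transfer function: T(s) = K_p·G(s)/(1 + K_p·G(s)) = 73.69/(s + 14 + 73.69) = 73.69/(s + 87.69).
Time constant τ = 1/87.69 = 0.0114 s, so the 2% settling time is about 4τ = 0.0456 s.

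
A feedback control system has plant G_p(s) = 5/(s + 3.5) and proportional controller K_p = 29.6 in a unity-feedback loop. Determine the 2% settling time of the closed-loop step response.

T_s ≈ 0.0264 s

Closed-loop transfer function: T(s) = K_p·G_p(s)/(1 + K_p·G_p(s)) = 148/(s + 3.5 + 148) = 148/(s + 151.5).
Time constant τ = 1/151.5 = 0.006601 s, so the 2% settling time is about 4τ = 0.0264 s.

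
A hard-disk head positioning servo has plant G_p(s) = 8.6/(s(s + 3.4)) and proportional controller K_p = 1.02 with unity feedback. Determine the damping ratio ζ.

With unity feedback the closed-loop characteristic equation is s² + 3.4s + 1.02·8.6 = s² + 3.4s + 8.772 = 0.
So ω_n² = 8.772 ⇒ ω_n = 2.962 rad/s, and ζ = 3.4/(2ω_n) = 0.574.

ζ = 0.574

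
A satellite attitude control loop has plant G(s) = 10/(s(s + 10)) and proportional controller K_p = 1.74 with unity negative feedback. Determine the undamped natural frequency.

ω_n = 4.17 rad/s

With unity feedback the closed-loop characteristic equation is s² + 10s + 1.74·10 = s² + 10s + 17.4 = 0.
Matching s² + 2ζω_n s + ω_n²: ω_n = √17.4 = 4.171 rad/s and 2ζω_n = 10, so ζ = 10/(2·4.171) = 1.2.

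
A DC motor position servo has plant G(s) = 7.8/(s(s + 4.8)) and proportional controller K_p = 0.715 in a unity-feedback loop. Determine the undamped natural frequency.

ω_n = 2.36 rad/s

The closed-loop denominator is s(s+4.8) + 0.715·7.8 = s² + 4.8s + 5.577.
So ω_n² = 5.577 ⇒ ω_n = 2.362 rad/s, and ζ = 4.8/(2ω_n) = 1.02.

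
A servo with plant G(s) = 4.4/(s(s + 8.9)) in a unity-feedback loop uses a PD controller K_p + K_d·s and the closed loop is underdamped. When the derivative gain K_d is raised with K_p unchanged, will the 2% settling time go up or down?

decrease

Characteristic equation s² + (8.9 + 4.4K_d)s + 4.4K_p = 0: raising K_d increases ζω_n = (8.9+4.4K_d)/2 while the loop stays underdamped, so T_s ≈ 4/(ζω_n) decreases.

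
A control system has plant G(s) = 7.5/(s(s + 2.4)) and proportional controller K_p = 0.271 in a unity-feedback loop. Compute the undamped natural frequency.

1 + K_p·G(s) = 0 gives s² + 2.4s + 2.033 = 0.
Matching s² + 2ζω_n s + ω_n²: ω_n = √2.033 = 1.426 rad/s and 2ζω_n = 2.4, so ζ = 2.4/(2·1.426) = 0.842.

ω_n = 1.43 rad/s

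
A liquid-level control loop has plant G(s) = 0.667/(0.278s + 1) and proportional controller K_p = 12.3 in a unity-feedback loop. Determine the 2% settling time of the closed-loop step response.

T_s ≈ 0.121 s

Closed loop: T(s) = K_p·G/(1+K_p·G) = 8.204/(0.278s + 1 + 8.204), with pole at s = −(1 + 8.204)/0.278 = −33.11.
τ = 1/33.11 = 0.0302 s, so 2% settling time ≈ 4τ = 0.121 s.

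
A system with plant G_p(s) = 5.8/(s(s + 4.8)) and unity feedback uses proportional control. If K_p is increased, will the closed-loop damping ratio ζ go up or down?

decrease

ζ = 4.8/(2√(5.8K_p)); increasing K_p raises the denominator, so ζ falls.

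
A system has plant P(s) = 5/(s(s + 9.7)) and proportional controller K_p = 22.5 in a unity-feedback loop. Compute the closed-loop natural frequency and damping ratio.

The closed-loop denominator is s(s+9.7) + 22.5·5 = s² + 9.7s + 112.5.
Matching s² + 2ζω_n s + ω_n²: ω_n = √112.5 = 10.61 rad/s and 2ζω_n = 9.7, so ζ = 9.7/(2·10.61) = 0.457.

ω_n = 10.6 rad/s, ζ = 0.457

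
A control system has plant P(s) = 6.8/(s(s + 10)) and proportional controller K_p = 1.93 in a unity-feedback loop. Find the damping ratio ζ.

ζ = 1.38

With unity feedback the closed-loop characteristic equation is s² + 10s + 1.93·6.8 = s² + 10s + 13.12 = 0.
Matching s² + 2ζω_n s + ω_n²: ω_n = √13.12 = 3.623 rad/s and 2ζω_n = 10, so ζ = 10/(2·3.623) = 1.38.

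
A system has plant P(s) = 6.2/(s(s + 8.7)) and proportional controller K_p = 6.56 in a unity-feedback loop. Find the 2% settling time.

T_s ≈ 0.92 s

Closed-loop characteristic equation: s² + 8.7s + 40.67 = 0, so ω_n = 6.377 rad/s and ζ = 8.7/(2·6.377) = 0.6821.
2% settling time T_s ≈ 4/(ζω_n) = 4/4.35 = 0.92 s.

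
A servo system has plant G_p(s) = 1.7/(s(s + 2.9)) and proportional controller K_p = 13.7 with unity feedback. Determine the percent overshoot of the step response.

37.2%

Closed-loop characteristic equation: s² + 2.9s + 23.29 = 0, so ω_n = 4.826 rad/s and ζ = 2.9/(2·4.826) = 0.3005.
%OS = 100·exp(−πζ/√(1−ζ²)) = 100·exp(−π·0.3005/√0.9097) = 37.2%.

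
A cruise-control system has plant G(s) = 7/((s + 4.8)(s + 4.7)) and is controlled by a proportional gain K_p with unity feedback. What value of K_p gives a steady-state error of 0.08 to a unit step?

For a type-0 loop with proportional control, e_ss = 1/(1 + K_p·G(0)).
G(0) = 0.3103. Require 1/(1 + K_p·0.3103) = 0.08, so 1 + 0.3103·K_p = 12.5.
K_p = (12.5 − 1)/0.3103 = 37.1.

K_p = 37.1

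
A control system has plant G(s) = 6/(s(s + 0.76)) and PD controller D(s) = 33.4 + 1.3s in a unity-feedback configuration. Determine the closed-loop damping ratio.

Forward path: (33.4 + 1.3s)·6/(s(s+0.76)). The closed-loop characteristic equation is s² + (0.76 + 6·1.3)s + 6·33.4 = 0.
That is s² + 8.56s + 200.4 = 0, so ω_n = 14.16 rad/s and ζ = 8.56/(2·14.16) = 0.3023.

ζ = 0.302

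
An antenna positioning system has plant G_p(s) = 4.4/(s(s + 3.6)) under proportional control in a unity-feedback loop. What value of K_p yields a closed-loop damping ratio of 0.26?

K_p = 10.9

Closed-loop characteristic equation: s² + 3.6s + K_p·4.4 = 0.
So ω_n = √(4.4K_p) and 2ζω_n = 3.6, giving ζ = 3.6/(2√(4.4K_p)).
Setting ζ = 0.26: √(4.4K_p) = 3.6/(2·0.26) = 6.923, so K_p = 47.93/4.4 = 10.9.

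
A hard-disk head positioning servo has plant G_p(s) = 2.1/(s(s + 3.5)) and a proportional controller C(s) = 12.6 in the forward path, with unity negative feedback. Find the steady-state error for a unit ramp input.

0.132

The loop has one pole at the origin (type 1). Velocity error constant K_v = lim_{s→0} s·C(s)G_p(s) = 12.6·2.1/3.5 = 7.56.
Steady-state error to a unit ramp: e_ss = 1/K_v = 0.132.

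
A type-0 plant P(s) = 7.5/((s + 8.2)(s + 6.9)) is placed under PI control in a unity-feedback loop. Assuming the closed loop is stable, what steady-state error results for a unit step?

The PI controller's integrator makes the forward path type 1, so e_ss to a step is zero.

0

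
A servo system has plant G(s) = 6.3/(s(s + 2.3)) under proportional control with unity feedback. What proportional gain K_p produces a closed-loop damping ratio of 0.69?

Closed-loop characteristic equation: s² + 2.3s + K_p·6.3 = 0.
So ω_n = √(6.3K_p) and 2ζω_n = 2.3, giving ζ = 2.3/(2√(6.3K_p)).
Setting ζ = 0.69: √(6.3K_p) = 2.3/(2·0.69) = 1.667, so K_p = 2.778/6.3 = 0.441.

K_p = 0.441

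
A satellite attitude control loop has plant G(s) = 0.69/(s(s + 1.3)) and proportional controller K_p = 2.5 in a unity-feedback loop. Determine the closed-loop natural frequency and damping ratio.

The closed-loop denominator is s(s+1.3) + 2.5·0.69 = s² + 1.3s + 1.725.
So ω_n² = 1.725 ⇒ ω_n = 1.313 rad/s, and ζ = 1.3/(2ω_n) = 0.495.

ω_n = 1.31 rad/s, ζ = 0.495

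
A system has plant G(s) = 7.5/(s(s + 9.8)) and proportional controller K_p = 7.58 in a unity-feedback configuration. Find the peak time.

T_p = 0.548 s

The closed-loop denominator s² + 9.8s + 56.85 gives ω_n = √56.85 = 7.54 and ζ = 9.8/(2ω_n) = 0.6499.
Damped frequency ω_d = ω_n√(1−ζ²) = 5.731 rad/s, so peak time T_p = π/ω_d = 0.548 s.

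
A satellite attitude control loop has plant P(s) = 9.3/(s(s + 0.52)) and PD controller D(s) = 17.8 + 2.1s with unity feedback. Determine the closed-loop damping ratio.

Forward path: (17.8 + 2.1s)·9.3/(s(s+0.52)). The closed-loop characteristic equation is s² + (0.52 + 9.3·2.1)s + 9.3·17.8 = 0.
That is s² + 20.05s + 165.5 = 0, so ω_n = 12.87 rad/s and ζ = 20.05/(2·12.87) = 0.7792.

ζ = 0.779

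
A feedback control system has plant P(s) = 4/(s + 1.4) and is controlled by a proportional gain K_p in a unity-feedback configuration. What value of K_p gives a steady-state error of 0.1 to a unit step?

K_p = 3.15

The loop is type 0, so e_ss(step) = 1/(1 + K_pos) with K_pos = K_p·P(0).
P(0) = 2.857. Require 1/(1 + K_p·2.857) = 0.1, so 1 + 2.857·K_p = 10.
K_p = (10 − 1)/2.857 = 3.15.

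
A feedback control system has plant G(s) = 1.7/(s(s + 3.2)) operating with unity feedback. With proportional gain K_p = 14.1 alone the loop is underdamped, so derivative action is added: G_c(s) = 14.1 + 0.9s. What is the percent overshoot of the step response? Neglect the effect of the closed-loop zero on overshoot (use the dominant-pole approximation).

Forward path: (14.1 + 0.9s)·1.7/(s(s+3.2)). The closed-loop characteristic equation is s² + (3.2 + 1.7·0.9)s + 1.7·14.1 = 0.
That is s² + 4.73s + 23.97 = 0, so ω_n = 4.896 rad/s and ζ = 4.73/(2·4.896) = 0.4831.
%OS = 100·exp(−πζ/√(1−ζ²)) = 17.7%.

17.7%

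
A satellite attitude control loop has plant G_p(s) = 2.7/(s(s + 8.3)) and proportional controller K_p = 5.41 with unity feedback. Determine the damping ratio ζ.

ζ = 1.09

The closed-loop denominator is s(s+8.3) + 5.41·2.7 = s² + 8.3s + 14.61.
Matching s² + 2ζω_n s + ω_n²: ω_n = √14.61 = 3.822 rad/s and 2ζω_n = 8.3, so ζ = 8.3/(2·3.822) = 1.09.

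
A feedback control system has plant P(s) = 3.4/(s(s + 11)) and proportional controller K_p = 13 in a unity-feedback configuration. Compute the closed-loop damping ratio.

ζ = 0.827

1 + K_p·P(s) = 0 gives s² + 11s + 44.2 = 0.
Matching s² + 2ζω_n s + ω_n²: ω_n = √44.2 = 6.648 rad/s and 2ζω_n = 11, so ζ = 11/(2·6.648) = 0.827.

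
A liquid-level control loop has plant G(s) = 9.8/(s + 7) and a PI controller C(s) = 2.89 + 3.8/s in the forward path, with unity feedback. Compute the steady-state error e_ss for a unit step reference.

The open loop C(s)G(s) has a pole at the origin (type 1), so the static position error constant is infinite and e_ss = 1/(1+∞) = 0.

0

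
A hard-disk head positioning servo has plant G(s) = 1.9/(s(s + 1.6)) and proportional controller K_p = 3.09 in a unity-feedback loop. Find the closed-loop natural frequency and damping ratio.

ω_n = 2.42 rad/s, ζ = 0.33

With unity feedback the closed-loop characteristic equation is s² + 1.6s + 3.09·1.9 = s² + 1.6s + 5.871 = 0.
Matching s² + 2ζω_n s + ω_n²: ω_n = √5.871 = 2.423 rad/s and 2ζω_n = 1.6, so ζ = 1.6/(2·2.423) = 0.33.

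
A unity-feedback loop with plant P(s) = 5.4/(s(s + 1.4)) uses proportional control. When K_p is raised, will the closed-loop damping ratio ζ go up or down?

ζ = 1.4/(2√(5.4K_p)); increasing K_p raises the denominator, so ζ falls.

decrease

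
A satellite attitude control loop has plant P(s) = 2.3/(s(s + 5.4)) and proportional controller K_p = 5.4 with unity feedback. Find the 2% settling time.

T_s ≈ 1.48 s

The closed-loop denominator s² + 5.4s + 12.42 gives ω_n = √12.42 = 3.524 and ζ = 5.4/(2ω_n) = 0.7661.
2% settling time T_s ≈ 4/(ζω_n) = 4/2.7 = 1.48 s.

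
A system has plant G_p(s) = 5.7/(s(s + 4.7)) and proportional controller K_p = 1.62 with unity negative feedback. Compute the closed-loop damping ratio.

1 + K_p·G_p(s) = 0 gives s² + 4.7s + 9.234 = 0.
So ω_n² = 9.234 ⇒ ω_n = 3.039 rad/s, and ζ = 4.7/(2ω_n) = 0.773.

ζ = 0.773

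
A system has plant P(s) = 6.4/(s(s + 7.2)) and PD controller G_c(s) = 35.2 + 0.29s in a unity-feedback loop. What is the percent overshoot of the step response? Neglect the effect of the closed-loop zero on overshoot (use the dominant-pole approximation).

37%

Forward path: (35.2 + 0.29s)·6.4/(s(s+7.2)). The closed-loop characteristic equation is s² + (7.2 + 6.4·0.29)s + 6.4·35.2 = 0.
That is s² + 9.056s + 225.3 = 0, so ω_n = 15.01 rad/s and ζ = 9.056/(2·15.01) = 0.3017.
%OS = 100·exp(−πζ/√(1−ζ²)) = 37%.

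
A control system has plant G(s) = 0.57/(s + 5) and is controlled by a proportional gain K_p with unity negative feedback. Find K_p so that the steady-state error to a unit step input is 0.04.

K_p = 211

The loop is type 0, so e_ss(step) = 1/(1 + K_pos) with K_pos = K_p·G(0).
G(0) = 0.114. Require 1/(1 + K_p·0.114) = 0.04, so 1 + 0.114·K_p = 25.
K_p = (25 − 1)/0.114 = 211.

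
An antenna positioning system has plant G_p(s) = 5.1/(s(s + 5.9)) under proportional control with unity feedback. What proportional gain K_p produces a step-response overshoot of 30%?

From %OS = 100·exp(−πζ/√(1−ζ²)) = 30%, ζ = −ln(0.3)/√(π²+ln²(0.3)) = 0.3579.
Characteristic equation s² + 5.9s + 5.1K_p = 0 gives ζ = 5.9/(2√(5.1K_p)).
Setting ζ = 0.3579: √(5.1K_p) = 5.9/(2·0.3579) = 8.244, so K_p = 67.96/5.1 = 13.3.

K_p = 13.3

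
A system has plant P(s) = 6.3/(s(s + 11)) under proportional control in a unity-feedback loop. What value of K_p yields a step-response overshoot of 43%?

From %OS = 100·exp(−πζ/√(1−ζ²)) = 43%, ζ = −ln(0.43)/√(π²+ln²(0.43)) = 0.2594.
Characteristic equation s² + 11s + 6.3K_p = 0 gives ζ = 11/(2√(6.3K_p)).
Setting ζ = 0.2594: √(6.3K_p) = 11/(2·0.2594) = 21.2, so K_p = 449.4/6.3 = 71.3.

K_p = 71.3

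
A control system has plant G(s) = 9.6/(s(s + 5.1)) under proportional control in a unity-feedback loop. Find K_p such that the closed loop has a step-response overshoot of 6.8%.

From %OS = 100·exp(−πζ/√(1−ζ²)) = 6.8%, ζ = −ln(0.068)/√(π²+ln²(0.068)) = 0.6502.
Characteristic equation s² + 5.1s + 9.6K_p = 0 gives ζ = 5.1/(2√(9.6K_p)).
Setting ζ = 0.6502: √(9.6K_p) = 5.1/(2·0.6502) = 3.922, so K_p = 15.38/9.6 = 1.6.

K_p = 1.6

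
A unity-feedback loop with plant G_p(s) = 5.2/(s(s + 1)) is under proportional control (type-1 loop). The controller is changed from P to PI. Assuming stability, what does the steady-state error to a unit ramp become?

0

The integrator raises the loop to type 2, so K_v → ∞ and e_ss to a ramp is zero.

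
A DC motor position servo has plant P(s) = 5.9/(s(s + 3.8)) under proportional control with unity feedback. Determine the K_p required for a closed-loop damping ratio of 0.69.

K_p = 1.29

Closed-loop characteristic equation: s² + 3.8s + K_p·5.9 = 0.
So ω_n = √(5.9K_p) and 2ζω_n = 3.8, giving ζ = 3.8/(2√(5.9K_p)).
Setting ζ = 0.69: √(5.9K_p) = 3.8/(2·0.69) = 2.754, so K_p = 7.582/5.9 = 1.29.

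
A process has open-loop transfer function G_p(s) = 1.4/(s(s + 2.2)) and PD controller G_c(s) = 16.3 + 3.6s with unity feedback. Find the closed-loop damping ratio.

ζ = 0.758

Forward path: (16.3 + 3.6s)·1.4/(s(s+2.2)). The closed-loop characteristic equation is s² + (2.2 + 1.4·3.6)s + 1.4·16.3 = 0.
That is s² + 7.24s + 22.82 = 0, so ω_n = 4.777 rad/s and ζ = 7.24/(2·4.777) = 0.7578.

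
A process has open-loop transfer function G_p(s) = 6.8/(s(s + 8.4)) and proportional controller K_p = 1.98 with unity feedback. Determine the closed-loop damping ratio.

ζ = 1.14

The closed-loop denominator is s(s+8.4) + 1.98·6.8 = s² + 8.4s + 13.46.
Matching s² + 2ζω_n s + ω_n²: ω_n = √13.46 = 3.669 rad/s and 2ζω_n = 8.4, so ζ = 8.4/(2·3.669) = 1.14.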